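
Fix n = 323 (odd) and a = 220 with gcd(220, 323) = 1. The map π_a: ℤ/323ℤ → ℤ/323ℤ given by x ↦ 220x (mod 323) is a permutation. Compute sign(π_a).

Start at x=220: 220 → 273 → 305 → 239 → 254 → 1 → 220 (one orbit).
Cycle type of π: 6×48 + 3×6 + 2×8 + 1; total 63 cycles.
With 63 cycles on 323 points, sign = (−1)^{323−63} = +1.
Via Zolotarev, sign(π_{220}) = (220|323) = +1.

+1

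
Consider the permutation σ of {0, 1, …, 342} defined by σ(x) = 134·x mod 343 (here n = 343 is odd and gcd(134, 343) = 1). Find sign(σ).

+1

Start at x=253: 253 → 288 → 176 → 260 → 197 → 330 → 316 → … (one orbit).
Decompose π into cycles: lengths [49, 49, 49, 49, 49, 49, 7, 7, 7, 7, 7, 7, 1, 1, 1, 1, 1, 1, 1] (19 cycles, including the fixed point 0).
Σ(ℓ_i−1) = 343−19 = 324; sign = (−1)^324 = +1.
Check: (134/343) = +1 by Zolotarev.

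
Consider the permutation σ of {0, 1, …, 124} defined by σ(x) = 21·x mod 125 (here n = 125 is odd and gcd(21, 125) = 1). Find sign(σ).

+1

Start at x=116: 116 → 61 → 31 → 26 → 46 → 91 → 36 → … (one orbit).
The orbit structure of x ↦ 21x mod 125: 13 orbits of sizes [25, 25, 25, 25, 5, 5, 5, 5, 1, 1, 1, 1, 1].
13 cycles on 125: each ℓ→(−1)^(ℓ−1), product (−1)^112 = +1.
Check: (21/125) = +1 by Zolotarev.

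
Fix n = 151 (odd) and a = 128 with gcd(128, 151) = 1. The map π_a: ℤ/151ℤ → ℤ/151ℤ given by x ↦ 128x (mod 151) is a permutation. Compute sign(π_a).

Start at x=19: 19 → 16 → 85 → 8 → 118 → 4 → 59 → … (one orbit).
Cycle type of π: 15×10 + 1; total 11 cycles.
With 11 cycles on 151 points, sign = (−1)^{151−11} = +1.
Via Zolotarev, sign(π_{128}) = (128|151) = +1.

+1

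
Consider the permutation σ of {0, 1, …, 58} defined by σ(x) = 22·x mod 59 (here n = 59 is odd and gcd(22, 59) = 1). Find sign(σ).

+1

Orbit of 36 under x↦22x: [36, 25, 19, 5, 51, 1, 22]… (length divides ord_59(22)).
The orbit structure of x ↦ 22x mod 59: 3 orbits of sizes [29, 29, 1].
59 − 3 = 56 transpositions; sign(π) = (−1)^56 = +1.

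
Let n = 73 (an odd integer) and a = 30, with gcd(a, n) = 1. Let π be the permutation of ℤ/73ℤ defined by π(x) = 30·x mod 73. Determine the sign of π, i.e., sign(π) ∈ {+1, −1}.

-1

Start at x=65: 65 → 52 → 27 → 7 → 64 → 22 → 3 → … (one orbit).
Decompose π into cycles: lengths [24, 24, 24, 1] (4 cycles, including the fixed point 0).
73 − 4 = 69 transpositions; sign(π) = (−1)^69 = -1.
Via Zolotarev, sign(π_{30}) = (30|73) = -1.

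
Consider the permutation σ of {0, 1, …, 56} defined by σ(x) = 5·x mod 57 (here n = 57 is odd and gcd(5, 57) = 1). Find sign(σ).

Start at x=23: 23 → 1 → 5 → 25 → 11 → 55 → 47 → … (one orbit).
Cycle type of π: 18×2 + 9×2 + 2 + 1; total 6 cycles.
6 cycles on 57: each ℓ→(−1)^(ℓ−1), product (−1)^51 = -1.

-1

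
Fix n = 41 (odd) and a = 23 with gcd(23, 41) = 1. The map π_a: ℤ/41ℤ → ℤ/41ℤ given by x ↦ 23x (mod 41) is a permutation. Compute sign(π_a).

Orbit of 37 under x↦23x: [37, 31, 16, 40, 18, 4, 10]… (length divides ord_41(23)).
Decompose π into cycles: lengths [10, 10, 10, 10, 1] (5 cycles, including the fixed point 0).
With 5 cycles on 41 points, sign = (−1)^{41−5} = +1.
Via Zolotarev, sign(π_{23}) = (23|41) = +1.

+1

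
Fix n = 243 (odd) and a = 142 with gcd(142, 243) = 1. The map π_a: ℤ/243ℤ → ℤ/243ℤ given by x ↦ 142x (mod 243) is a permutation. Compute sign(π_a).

Orbit of 169 under x↦142x: [169, 184, 127, 52, 94, 226, 16]… (length divides ord_243(142)).
π_142 has 11 disjoint cycles with lengths [81, 81, 27, 27, 9, 9, 3, 3, 1, 1, 1] on {0,…,242}.
sign(π) = (−1)^{n − #cycles} = (−1)^{243−11} = (−1)^232 = +1.

+1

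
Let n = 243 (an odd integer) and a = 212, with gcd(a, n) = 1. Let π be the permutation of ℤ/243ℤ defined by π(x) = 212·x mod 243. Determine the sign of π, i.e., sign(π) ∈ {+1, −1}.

Orbit of 83 under x↦212x: [83, 100, 59, 115, 80, 193, 92]… (length divides ord_243(212)).
π_212 has 6 disjoint cycles with lengths [162, 54, 18, 6, 2, 1] on {0,…,242}.
Σ(ℓ_i−1) = 243−6 = 237; sign = (−1)^237 = -1.

-1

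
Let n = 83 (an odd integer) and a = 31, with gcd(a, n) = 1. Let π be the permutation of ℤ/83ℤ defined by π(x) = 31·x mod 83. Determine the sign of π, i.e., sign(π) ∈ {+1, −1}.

+1

Start at x=49: 49 → 25 → 28 → 38 → 16 → 81 → 21 → … (one orbit).
Decompose π into cycles: lengths [41, 41, 1] (3 cycles, including the fixed point 0).
n − c = 83 − 3 = 80; sign = (−1)^80 = +1.
Via Zolotarev, sign(π_{31}) = (31|83) = +1.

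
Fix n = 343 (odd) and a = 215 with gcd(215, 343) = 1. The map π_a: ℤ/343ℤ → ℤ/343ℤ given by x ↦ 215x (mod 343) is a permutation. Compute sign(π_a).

-1

Start at x=146: 146 → 177 → 325 → 246 → 68 → 214 → 48 → … (one orbit).
Decompose π into cycles: lengths [42, 42, 42, 42, 42, 42, 42, 6, 6, 6, 6, 6, 6, 6, 6, 1] (16 cycles, including the fixed point 0).
343 − 16 = 327 transpositions; sign(π) = (−1)^327 = -1.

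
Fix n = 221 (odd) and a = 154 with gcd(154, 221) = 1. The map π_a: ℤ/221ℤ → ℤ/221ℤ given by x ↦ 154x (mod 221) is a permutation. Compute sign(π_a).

Start at x=35: 35 → 86 → 205 → 188 → 1 → 154 → 69 → … (one orbit).
Decompose π into cycles: lengths [12, 12, 12, 12, 12, 12, 12, 12, 12, 12, 12, 12, 12, 12, 12, 12, 12, 1, 1, 1, 1, 1, 1, 1, 1, 1, 1, 1, 1, 1, 1, 1, 1, 1] (34 cycles, including the fixed point 0).
n − c = 221 − 34 = 187; sign = (−1)^187 = -1.

-1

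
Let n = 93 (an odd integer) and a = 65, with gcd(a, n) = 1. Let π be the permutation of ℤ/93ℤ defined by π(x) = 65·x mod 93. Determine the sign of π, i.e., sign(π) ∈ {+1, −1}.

Start at x=7: 7 → 83 → 1 → 65 → 40 → 89 → 19 → … (one orbit).
Cycle type of π: 30×3 + 2 + 1; total 5 cycles.
5 cycles on 93: each ℓ→(−1)^(ℓ−1), product (−1)^88 = +1.
The Jacobi symbol (65|93) = +1 (Zolotarev) agrees.

+1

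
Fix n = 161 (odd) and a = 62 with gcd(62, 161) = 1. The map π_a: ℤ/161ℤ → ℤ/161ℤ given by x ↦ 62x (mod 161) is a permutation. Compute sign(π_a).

Trace 78: π^k(78) = [78, 6, 50, 41, 127, 146, 36] for k=0..6.
π_62 has 12 disjoint cycles with lengths [22, 22, 22, 22, 22, 22, 11, 11, 2, 2, 2, 1] on {0,…,160}.
Σ(ℓ_i−1) = 161−12 = 149; sign = (−1)^149 = -1.

-1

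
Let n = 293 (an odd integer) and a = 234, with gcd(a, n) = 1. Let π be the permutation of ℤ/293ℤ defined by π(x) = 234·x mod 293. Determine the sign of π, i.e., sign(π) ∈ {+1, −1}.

Trace 61: π^k(61) = [61, 210, 209, 268, 10, 289, 236] for k=0..6.
Cycle lengths of π_234 on ℤ/293ℤ: [146, 146, 1]; 3 cycles in total.
3 cycles on 293: each ℓ→(−1)^(ℓ−1), product (−1)^290 = +1.

+1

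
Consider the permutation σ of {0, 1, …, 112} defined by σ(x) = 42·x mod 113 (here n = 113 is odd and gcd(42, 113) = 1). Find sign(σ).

-1

Trace 15: π^k(15) = [15, 65, 18, 78, 112, 71, 44] for k=0..6.
Cycle type of π: 16×7 + 1; total 8 cycles.
113 − 8 = 105 transpositions; sign(π) = (−1)^105 = -1.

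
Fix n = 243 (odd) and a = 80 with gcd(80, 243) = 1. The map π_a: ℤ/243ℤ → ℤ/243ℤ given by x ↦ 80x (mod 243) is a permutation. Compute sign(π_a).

-1

Trace 1: π^k(1) = [1, 80, 82, 242, 163, 161] for k=0..5.
π_80 has 68 disjoint cycles with lengths [6, 6, 6, 6, 6, 6, 6, 6, 6, 6, 6, 6, 6, 6, 6, 6, 6, 6, 6, 6, 6, 6, 6, 6, 6, 6, 6, 2, 2, 2, 2, 2, 2, 2, 2, 2, 2, 2, 2, 2, 2, 2, 2, 2, 2, 2, 2, 2, 2, 2, 2, 2, 2, 2, 2, 2, 2, 2, 2, 2, 2, 2, 2, 2, 2, 2, 2, 1] on {0,…,242}.
243 − 68 = 175 transpositions; sign(π) = (−1)^175 = -1.
Check: (80/243) = -1 by Zolotarev.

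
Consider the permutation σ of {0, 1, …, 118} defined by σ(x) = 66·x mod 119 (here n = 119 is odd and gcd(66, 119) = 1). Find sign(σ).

-1

Orbit of 111 under x↦66x: [111, 67, 19, 64, 59, 86, 83]… (length divides ord_119(66)).
The orbit structure of x ↦ 66x mod 119: 8 orbits of sizes [24, 24, 24, 24, 8, 8, 6, 1].
sign(π) = (−1)^{n − #cycles} = (−1)^{119−8} = (−1)^111 = -1.
Zolotarev: (66|119) = -1, matching the cycle-count sign.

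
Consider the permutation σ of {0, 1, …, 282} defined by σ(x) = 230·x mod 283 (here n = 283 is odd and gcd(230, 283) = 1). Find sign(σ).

Trace 275: π^k(275) = [275, 141, 168, 152, 151, 204, 225] for k=0..6.
The orbit structure of x ↦ 230x mod 283: 7 orbits of sizes [47, 47, 47, 47, 47, 47, 1].
With 7 cycles on 283 points, sign = (−1)^{283−7} = +1.

+1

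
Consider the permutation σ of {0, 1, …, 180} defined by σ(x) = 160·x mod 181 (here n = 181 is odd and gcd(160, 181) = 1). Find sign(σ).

-1

Start at x=132: 132 → 124 → 111 → 22 → 81 → 109 → 64 → … (one orbit).
Decompose π into cycles: lengths [180, 1] (2 cycles, including the fixed point 0).
With 2 cycles on 181 points, sign = (−1)^{181−2} = -1.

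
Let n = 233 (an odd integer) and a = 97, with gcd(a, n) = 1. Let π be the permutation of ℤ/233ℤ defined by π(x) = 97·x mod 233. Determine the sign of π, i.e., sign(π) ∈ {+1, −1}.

-1

Start at x=1: 1 → 97 → 89 → 12 → 232 → 136 → 144 → … (one orbit).
Decompose π into cycles: lengths [8, 8, 8, 8, 8, 8, 8, 8, 8, 8, 8, 8, 8, 8, 8, 8, 8, 8, 8, 8, 8, 8, 8, 8, 8, 8, 8, 8, 8, 1] (30 cycles, including the fixed point 0).
sign(π) = (−1)^{n − #cycles} = (−1)^{233−30} = (−1)^203 = -1.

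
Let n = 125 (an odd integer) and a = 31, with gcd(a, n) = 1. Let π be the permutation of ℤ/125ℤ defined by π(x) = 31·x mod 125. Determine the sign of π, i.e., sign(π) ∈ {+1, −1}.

+1

Orbit of 16 under x↦31x: [16, 121, 1, 31, 86, 41, 21]… (length divides ord_125(31)).
Decompose π into cycles: lengths [25, 25, 25, 25, 5, 5, 5, 5, 1, 1, 1, 1, 1] (13 cycles, including the fixed point 0).
13 cycles on 125: each ℓ→(−1)^(ℓ−1), product (−1)^112 = +1.
Via Zolotarev, sign(π_{31}) = (31|125) = +1.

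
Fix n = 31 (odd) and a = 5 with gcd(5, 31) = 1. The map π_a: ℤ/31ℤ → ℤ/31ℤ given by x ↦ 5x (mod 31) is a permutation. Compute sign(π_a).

+1

Start at x=5: 5 → 25 → 1 → 5 (one orbit).
11 cycles of lengths [3, 3, 3, 3, 3, 3, 3, 3, 3, 3, 1].
11 cycles on 31: each ℓ→(−1)^(ℓ−1), product (−1)^20 = +1.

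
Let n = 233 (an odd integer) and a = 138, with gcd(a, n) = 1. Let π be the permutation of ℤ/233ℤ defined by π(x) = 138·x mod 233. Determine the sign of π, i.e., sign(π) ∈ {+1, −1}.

Start at x=122: 122 → 60 → 125 → 8 → 172 → 203 → 54 → … (one orbit).
Cycle type of π: 232 + 1; total 2 cycles.
n − c = 233 − 2 = 231; sign = (−1)^231 = -1.

-1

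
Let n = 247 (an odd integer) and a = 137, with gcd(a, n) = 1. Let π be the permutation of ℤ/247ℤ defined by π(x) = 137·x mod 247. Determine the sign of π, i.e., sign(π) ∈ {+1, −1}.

-1

Start at x=119: 119 → 1 → 137 → 244 → 83 → 9 → 245 → … (one orbit).
10 cycles of lengths [36, 36, 36, 36, 36, 36, 12, 9, 9, 1].
sign(π) = (−1)^{n − #cycles} = (−1)^{247−10} = (−1)^237 = -1.
Via Zolotarev, sign(π_{137}) = (137|247) = -1.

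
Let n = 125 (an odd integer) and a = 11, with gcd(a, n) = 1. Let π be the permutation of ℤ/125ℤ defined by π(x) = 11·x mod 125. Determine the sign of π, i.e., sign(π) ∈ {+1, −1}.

Orbit of 96 under x↦11x: [96, 56, 116, 26, 36, 21, 106]… (length divides ord_125(11)).
Cycle lengths of π_11 on ℤ/125ℤ: [25, 25, 25, 25, 5, 5, 5, 5, 1, 1, 1, 1, 1]; 13 cycles in total.
n − c = 125 − 13 = 112; sign = (−1)^112 = +1.
Via Zolotarev, sign(π_{11}) = (11|125) = +1.

+1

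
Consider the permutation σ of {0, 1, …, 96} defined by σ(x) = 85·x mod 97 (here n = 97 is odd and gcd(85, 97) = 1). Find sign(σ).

+1

Trace 89: π^k(89) = [89, 96, 12, 50, 79, 22, 27] for k=0..6.
7 cycles of lengths [16, 16, 16, 16, 16, 16, 1].
97 − 7 = 90 transpositions; sign(π) = (−1)^90 = +1.
(85|97)_J = +1 (Zolotarev's lemma cross-check).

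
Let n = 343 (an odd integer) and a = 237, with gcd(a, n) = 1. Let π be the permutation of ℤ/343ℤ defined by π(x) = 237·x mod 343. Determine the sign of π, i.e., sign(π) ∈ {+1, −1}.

-1

Start at x=36: 36 → 300 → 99 → 139 → 15 → 125 → 127 → … (one orbit).
10 cycles of lengths [98, 98, 98, 14, 14, 14, 2, 2, 2, 1].
343 − 10 = 333 transpositions; sign(π) = (−1)^333 = -1.
(237|343)_J = -1 (Zolotarev's lemma cross-check).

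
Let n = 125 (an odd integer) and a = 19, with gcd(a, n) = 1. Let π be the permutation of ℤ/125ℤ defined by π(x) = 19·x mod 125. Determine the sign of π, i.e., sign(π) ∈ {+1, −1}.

Start at x=61: 61 → 34 → 21 → 24 → 81 → 39 → 116 → … (one orbit).
The orbit structure of x ↦ 19x mod 125: 7 orbits of sizes [50, 50, 10, 10, 2, 2, 1].
n − c = 125 − 7 = 118; sign = (−1)^118 = +1.
Check: (19/125) = +1 by Zolotarev.

+1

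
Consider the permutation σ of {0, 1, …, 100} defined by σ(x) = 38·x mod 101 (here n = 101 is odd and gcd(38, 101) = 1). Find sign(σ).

Start at x=91: 91 → 24 → 3 → 13 → 90 → 87 → 74 → … (one orbit).
2 cycles of lengths [100, 1].
101 − 2 = 99 transpositions; sign(π) = (−1)^99 = -1.

-1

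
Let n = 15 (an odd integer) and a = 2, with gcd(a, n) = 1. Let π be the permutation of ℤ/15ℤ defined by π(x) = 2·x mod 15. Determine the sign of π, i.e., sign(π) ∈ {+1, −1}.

Start at x=4: 4 → 8 → 1 → 2 → 4 (one orbit).
The orbit structure of x ↦ 2x mod 15: 5 orbits of sizes [4, 4, 4, 2, 1].
Σ(ℓ_i−1) = 15−5 = 10; sign = (−1)^10 = +1.
The Jacobi symbol (2|15) = +1 (Zolotarev) agrees.

+1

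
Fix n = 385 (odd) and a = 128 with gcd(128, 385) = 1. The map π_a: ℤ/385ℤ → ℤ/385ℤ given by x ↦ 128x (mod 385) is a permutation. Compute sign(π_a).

+1

Orbit of 246 under x↦128x: [246, 303, 284, 162, 331, 18, 379]… (length divides ord_385(128)).
Cycle type of π: 60×4 + 30×2 + 20×2 + 12×2 + 10 + 4 + 3×2 + 1; total 15 cycles.
15 cycles on 385: each ℓ→(−1)^(ℓ−1), product (−1)^370 = +1.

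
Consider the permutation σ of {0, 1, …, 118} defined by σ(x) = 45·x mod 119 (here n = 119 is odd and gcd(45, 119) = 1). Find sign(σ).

Trace 9: π^k(9) = [9, 48, 18, 96, 36, 73, 72] for k=0..6.
Cycle lengths of π_45 on ℤ/119ℤ: [48, 48, 16, 6, 1]; 5 cycles in total.
Σ(ℓ_i−1) = 119−5 = 114; sign = (−1)^114 = +1.
The Jacobi symbol (45|119) = +1 (Zolotarev) agrees.

+1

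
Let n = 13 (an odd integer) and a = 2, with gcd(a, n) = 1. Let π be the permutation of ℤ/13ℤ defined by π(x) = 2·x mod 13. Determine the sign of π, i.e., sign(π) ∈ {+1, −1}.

-1

Orbit of 7 under x↦2x: [7, 1, 2, 4, 8, 3, 6]… (length divides ord_13(2)).
Cycle type of π: 12 + 1; total 2 cycles.
sign(π) = (−1)^{n − #cycles} = (−1)^{13−2} = (−1)^11 = -1.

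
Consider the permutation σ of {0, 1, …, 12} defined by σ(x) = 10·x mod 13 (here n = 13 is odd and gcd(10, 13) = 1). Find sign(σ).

+1

Orbit of 4 under x↦10x: [4, 1, 10, 9, 12, 3]… (length divides ord_13(10)).
The orbit structure of x ↦ 10x mod 13: 3 orbits of sizes [6, 6, 1].
With 3 cycles on 13 points, sign = (−1)^{13−3} = +1.
The Jacobi symbol (10|13) = +1 (Zolotarev) agrees.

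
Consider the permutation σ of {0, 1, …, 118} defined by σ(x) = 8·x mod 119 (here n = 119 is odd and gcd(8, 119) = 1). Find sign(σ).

Start at x=43: 43 → 106 → 15 → 1 → 8 → 64 → 36 → … (one orbit).
π_8 has 21 disjoint cycles with lengths [8, 8, 8, 8, 8, 8, 8, 8, 8, 8, 8, 8, 8, 8, 1, 1, 1, 1, 1, 1, 1] on {0,…,118}.
n − c = 119 − 21 = 98; sign = (−1)^98 = +1.
Zolotarev: (8|119) = +1, matching the cycle-count sign.

+1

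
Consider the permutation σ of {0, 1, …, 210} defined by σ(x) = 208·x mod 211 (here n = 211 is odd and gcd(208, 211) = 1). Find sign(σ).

Trace 123: π^k(123) = [123, 53, 52, 55, 46, 73, 203] for k=0..6.
The orbit structure of x ↦ 208x mod 211: 3 orbits of sizes [105, 105, 1].
With 3 cycles on 211 points, sign = (−1)^{211−3} = +1.

+1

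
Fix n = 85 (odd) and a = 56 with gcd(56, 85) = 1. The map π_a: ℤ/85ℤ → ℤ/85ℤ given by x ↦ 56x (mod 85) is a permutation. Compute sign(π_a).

Orbit of 66 under x↦56x: [66, 41, 1, 56, 76, 6, 81]… (length divides ord_85(56)).
Decompose π into cycles: lengths [16, 16, 16, 16, 16, 1, 1, 1, 1, 1] (10 cycles, including the fixed point 0).
With 10 cycles on 85 points, sign = (−1)^{85−10} = -1.

-1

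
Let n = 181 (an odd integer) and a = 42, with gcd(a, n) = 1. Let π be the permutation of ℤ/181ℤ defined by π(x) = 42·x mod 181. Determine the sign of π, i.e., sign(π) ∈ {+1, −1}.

+1

Orbit of 135 under x↦42x: [135, 59, 125, 1, 42]… (length divides ord_181(42)).
37 cycles of lengths [5, 5, 5, 5, 5, 5, 5, 5, 5, 5, 5, 5, 5, 5, 5, 5, 5, 5, 5, 5, 5, 5, 5, 5, 5, 5, 5, 5, 5, 5, 5, 5, 5, 5, 5, 5, 1].
37 cycles on 181: each ℓ→(−1)^(ℓ−1), product (−1)^144 = +1.
Zolotarev: (42|181) = +1, matching the cycle-count sign.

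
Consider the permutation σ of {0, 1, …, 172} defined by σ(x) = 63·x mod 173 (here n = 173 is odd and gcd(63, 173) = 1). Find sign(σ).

-1

Orbit of 93 under x↦63x: [93, 150, 108, 57, 131, 122, 74]… (length divides ord_173(63)).
The orbit structure of x ↦ 63x mod 173: 2 orbits of sizes [172, 1].
Σ(ℓ_i−1) = 173−2 = 171; sign = (−1)^171 = -1.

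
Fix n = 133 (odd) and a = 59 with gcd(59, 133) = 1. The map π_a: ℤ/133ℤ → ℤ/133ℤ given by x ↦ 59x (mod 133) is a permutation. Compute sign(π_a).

+1

Orbit of 9 under x↦59x: [9, 132, 74, 110, 106, 3, 44]… (length divides ord_133(59)).
Cycle lengths of π_59 on ℤ/133ℤ: [18, 18, 18, 18, 18, 18, 18, 6, 1]; 9 cycles in total.
9 cycles on 133: each ℓ→(−1)^(ℓ−1), product (−1)^124 = +1.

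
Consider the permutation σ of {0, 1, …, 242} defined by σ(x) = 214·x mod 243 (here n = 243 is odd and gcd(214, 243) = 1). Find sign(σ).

Start at x=97: 97 → 103 → 172 → 115 → 67 → 1 → 214 → … (one orbit).
Cycle lengths of π_214 on ℤ/243ℤ: [81, 81, 27, 27, 9, 9, 3, 3, 1, 1, 1]; 11 cycles in total.
Σ(ℓ_i−1) = 243−11 = 232; sign = (−1)^232 = +1.

+1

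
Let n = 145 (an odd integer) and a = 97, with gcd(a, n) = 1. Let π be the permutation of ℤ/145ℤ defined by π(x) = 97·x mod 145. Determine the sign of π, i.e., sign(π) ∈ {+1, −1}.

Start at x=97: 97 → 129 → 43 → 111 → 37 → 109 → 133 → … (one orbit).
Cycle type of π: 28×5 + 4 + 1; total 7 cycles.
Σ(ℓ_i−1) = 145−7 = 138; sign = (−1)^138 = +1.

+1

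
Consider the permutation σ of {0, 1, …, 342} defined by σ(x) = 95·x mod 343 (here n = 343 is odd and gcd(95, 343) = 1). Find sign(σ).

Trace 330: π^k(330) = [330, 137, 324, 253, 25, 317, 274] for k=0..6.
Cycle lengths of π_95 on ℤ/343ℤ: [147, 147, 21, 21, 3, 3, 1]; 7 cycles in total.
sign(π) = (−1)^{n − #cycles} = (−1)^{343−7} = (−1)^336 = +1.

+1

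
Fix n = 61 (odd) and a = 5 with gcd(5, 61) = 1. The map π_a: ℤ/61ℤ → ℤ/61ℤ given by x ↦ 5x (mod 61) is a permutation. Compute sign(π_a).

Trace 48: π^k(48) = [48, 57, 41, 22, 49, 1, 5] for k=0..6.
Cycle lengths of π_5 on ℤ/61ℤ: [30, 30, 1]; 3 cycles in total.
n − c = 61 − 3 = 58; sign = (−1)^58 = +1.

+1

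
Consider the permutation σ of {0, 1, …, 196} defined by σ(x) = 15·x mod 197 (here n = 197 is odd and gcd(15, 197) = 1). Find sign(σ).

+1

Orbit of 43 under x↦15x: [43, 54, 22, 133, 25, 178, 109]… (length divides ord_197(15)).
3 cycles of lengths [98, 98, 1].
3 cycles on 197: each ℓ→(−1)^(ℓ−1), product (−1)^194 = +1.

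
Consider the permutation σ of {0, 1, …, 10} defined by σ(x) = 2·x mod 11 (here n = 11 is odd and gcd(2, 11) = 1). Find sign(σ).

-1

Trace 1: π^k(1) = [1, 2, 4, 8, 5, 10, 9] for k=0..6.
2 cycles of lengths [10, 1].
11 − 2 = 9 transpositions; sign(π) = (−1)^9 = -1.
Zolotarev: (2|11) = -1, matching the cycle-count sign.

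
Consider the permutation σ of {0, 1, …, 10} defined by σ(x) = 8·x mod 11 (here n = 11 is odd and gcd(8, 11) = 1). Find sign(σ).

Trace 6: π^k(6) = [6, 4, 10, 3, 2, 5, 7] for k=0..6.
Decompose π into cycles: lengths [10, 1] (2 cycles, including the fixed point 0).
sign(π) = (−1)^{n − #cycles} = (−1)^{11−2} = (−1)^9 = -1.
Check: (8/11) = -1 by Zolotarev.

-1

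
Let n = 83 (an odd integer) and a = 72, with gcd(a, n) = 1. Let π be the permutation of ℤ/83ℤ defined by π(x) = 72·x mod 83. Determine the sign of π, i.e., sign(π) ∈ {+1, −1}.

-1

Trace 30: π^k(30) = [30, 2, 61, 76, 77, 66, 21] for k=0..6.
The orbit structure of x ↦ 72x mod 83: 2 orbits of sizes [82, 1].
n − c = 83 − 2 = 81; sign = (−1)^81 = -1.
Zolotarev: (72|83) = -1, matching the cycle-count sign.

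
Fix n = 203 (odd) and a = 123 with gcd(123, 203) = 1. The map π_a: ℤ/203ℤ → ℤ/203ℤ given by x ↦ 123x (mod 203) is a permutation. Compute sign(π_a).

Orbit of 36 under x↦123x: [36, 165, 198, 197, 74, 170, 1]… (length divides ord_203(123)).
15 cycles of lengths [21, 21, 21, 21, 21, 21, 21, 21, 7, 7, 7, 7, 3, 3, 1].
203 − 15 = 188 transpositions; sign(π) = (−1)^188 = +1.

+1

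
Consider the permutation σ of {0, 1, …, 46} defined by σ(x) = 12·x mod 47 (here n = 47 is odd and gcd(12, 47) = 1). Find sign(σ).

Start at x=42: 42 → 34 → 32 → 8 → 2 → 24 → 6 → … (one orbit).
The orbit structure of x ↦ 12x mod 47: 3 orbits of sizes [23, 23, 1].
Σ(ℓ_i−1) = 47−3 = 44; sign = (−1)^44 = +1.
The Jacobi symbol (12|47) = +1 (Zolotarev) agrees.

+1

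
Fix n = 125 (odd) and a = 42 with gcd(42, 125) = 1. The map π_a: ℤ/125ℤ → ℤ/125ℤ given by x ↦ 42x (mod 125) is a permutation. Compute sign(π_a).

Trace 102: π^k(102) = [102, 34, 53, 101, 117, 39, 13] for k=0..6.
4 cycles of lengths [100, 20, 4, 1].
n − c = 125 − 4 = 121; sign = (−1)^121 = -1.

-1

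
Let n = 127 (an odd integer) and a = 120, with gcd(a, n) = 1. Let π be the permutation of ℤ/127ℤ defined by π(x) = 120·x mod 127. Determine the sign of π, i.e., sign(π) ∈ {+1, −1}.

+1

Start at x=72: 72 → 4 → 99 → 69 → 25 → 79 → 82 → … (one orbit).
π_120 has 3 disjoint cycles with lengths [63, 63, 1] on {0,…,126}.
With 3 cycles on 127 points, sign = (−1)^{127−3} = +1.
Zolotarev: (120|127) = +1, matching the cycle-count sign.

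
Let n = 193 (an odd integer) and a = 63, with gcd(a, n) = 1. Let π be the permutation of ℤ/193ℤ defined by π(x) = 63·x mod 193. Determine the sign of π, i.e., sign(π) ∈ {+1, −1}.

+1

Start at x=130: 130 → 84 → 81 → 85 → 144 → 1 → 63 → … (one orbit).
The orbit structure of x ↦ 63x mod 193: 17 orbits of sizes [12, 12, 12, 12, 12, 12, 12, 12, 12, 12, 12, 12, 12, 12, 12, 12, 1].
Σ(ℓ_i−1) = 193−17 = 176; sign = (−1)^176 = +1.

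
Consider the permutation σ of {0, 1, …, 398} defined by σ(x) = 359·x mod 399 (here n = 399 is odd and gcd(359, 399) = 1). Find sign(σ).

Orbit of 239 under x↦359x: [239, 16, 158, 64, 233, 256, 134]… (length divides ord_399(359)).
π_359 has 34 disjoint cycles with lengths [18, 18, 18, 18, 18, 18, 18, 18, 18, 18, 18, 18, 18, 18, 9, 9, 9, 9, 9, 9, 9, 9, 9, 9, 9, 9, 9, 9, 6, 6, 3, 3, 2, 1] on {0,…,398}.
With 34 cycles on 399 points, sign = (−1)^{399−34} = -1.

-1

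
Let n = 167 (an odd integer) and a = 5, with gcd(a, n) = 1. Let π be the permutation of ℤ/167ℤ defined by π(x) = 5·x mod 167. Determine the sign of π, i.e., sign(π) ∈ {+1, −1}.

-1

Start at x=14: 14 → 70 → 16 → 80 → 66 → 163 → 147 → … (one orbit).
The orbit structure of x ↦ 5x mod 167: 2 orbits of sizes [166, 1].
167 − 2 = 165 transpositions; sign(π) = (−1)^165 = -1.
(5|167)_J = -1 (Zolotarev's lemma cross-check).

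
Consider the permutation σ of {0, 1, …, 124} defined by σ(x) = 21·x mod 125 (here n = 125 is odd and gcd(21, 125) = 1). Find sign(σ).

Orbit of 16 under x↦21x: [16, 86, 56, 51, 71, 116, 61]… (length divides ord_125(21)).
Cycle type of π: 25×4 + 5×4 + 1×5; total 13 cycles.
n − c = 125 − 13 = 112; sign = (−1)^112 = +1.
Zolotarev: (21|125) = +1, matching the cycle-count sign.

+1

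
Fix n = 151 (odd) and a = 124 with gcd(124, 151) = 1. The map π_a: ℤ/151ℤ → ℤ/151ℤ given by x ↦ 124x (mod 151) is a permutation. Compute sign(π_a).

+1

Start at x=127: 127 → 44 → 20 → 64 → 84 → 148 → 81 → … (one orbit).
The orbit structure of x ↦ 124x mod 151: 7 orbits of sizes [25, 25, 25, 25, 25, 25, 1].
sign(π) = (−1)^{n − #cycles} = (−1)^{151−7} = (−1)^144 = +1.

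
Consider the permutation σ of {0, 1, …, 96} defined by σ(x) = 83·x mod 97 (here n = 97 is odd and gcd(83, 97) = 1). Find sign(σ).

-1

Trace 30: π^k(30) = [30, 65, 60, 33, 23, 66, 46] for k=0..6.
2 cycles of lengths [96, 1].
sign(π) = (−1)^{n − #cycles} = (−1)^{97−2} = (−1)^95 = -1.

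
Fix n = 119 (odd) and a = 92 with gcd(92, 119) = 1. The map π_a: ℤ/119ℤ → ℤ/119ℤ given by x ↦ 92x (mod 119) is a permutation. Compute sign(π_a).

-1

Orbit of 8 under x↦92x: [8, 22, 1, 92, 15, 71, 106]… (length divides ord_119(92)).
The orbit structure of x ↦ 92x mod 119: 14 orbits of sizes [16, 16, 16, 16, 16, 16, 16, 1, 1, 1, 1, 1, 1, 1].
14 cycles on 119: each ℓ→(−1)^(ℓ−1), product (−1)^105 = -1.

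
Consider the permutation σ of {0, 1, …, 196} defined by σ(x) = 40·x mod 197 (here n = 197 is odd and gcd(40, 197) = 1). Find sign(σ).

Start at x=182: 182 → 188 → 34 → 178 → 28 → 135 → 81 → … (one orbit).
π_40 has 5 disjoint cycles with lengths [49, 49, 49, 49, 1] on {0,…,196}.
sign(π) = (−1)^{n − #cycles} = (−1)^{197−5} = (−1)^192 = +1.

+1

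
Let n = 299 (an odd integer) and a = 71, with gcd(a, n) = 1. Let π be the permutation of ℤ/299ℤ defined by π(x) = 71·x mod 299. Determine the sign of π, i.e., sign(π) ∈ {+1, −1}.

Orbit of 236 under x↦71x: [236, 12, 254, 94, 96, 238, 154]… (length divides ord_299(71)).
Cycle lengths of π_71 on ℤ/299ℤ: [132, 132, 12, 11, 11, 1]; 6 cycles in total.
Σ(ℓ_i−1) = 299−6 = 293; sign = (−1)^293 = -1.

-1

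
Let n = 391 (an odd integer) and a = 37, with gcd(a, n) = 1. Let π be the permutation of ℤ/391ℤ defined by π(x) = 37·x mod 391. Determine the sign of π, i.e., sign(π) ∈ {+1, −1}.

Orbit of 227 under x↦37x: [227, 188, 309, 94, 350, 47, 175]… (length divides ord_391(37)).
The orbit structure of x ↦ 37x mod 391: 5 orbits of sizes [176, 176, 22, 16, 1].
391 − 5 = 386 transpositions; sign(π) = (−1)^386 = +1.
Via Zolotarev, sign(π_{37}) = (37|391) = +1.

+1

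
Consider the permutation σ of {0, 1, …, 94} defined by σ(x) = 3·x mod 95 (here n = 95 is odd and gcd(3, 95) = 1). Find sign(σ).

Trace 67: π^k(67) = [67, 11, 33, 4, 12, 36, 13] for k=0..6.
5 cycles of lengths [36, 36, 18, 4, 1].
sign(π) = (−1)^{n − #cycles} = (−1)^{95−5} = (−1)^90 = +1.
Via Zolotarev, sign(π_{3}) = (3|95) = +1.

+1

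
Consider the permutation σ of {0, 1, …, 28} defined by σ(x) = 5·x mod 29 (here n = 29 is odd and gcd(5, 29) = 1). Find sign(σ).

Trace 7: π^k(7) = [7, 6, 1, 5, 25, 9, 16] for k=0..6.
The orbit structure of x ↦ 5x mod 29: 3 orbits of sizes [14, 14, 1].
3 cycles on 29: each ℓ→(−1)^(ℓ−1), product (−1)^26 = +1.

+1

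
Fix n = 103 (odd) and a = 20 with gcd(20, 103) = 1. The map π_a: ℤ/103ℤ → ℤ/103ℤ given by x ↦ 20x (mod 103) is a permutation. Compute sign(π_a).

-1

Start at x=21: 21 → 8 → 57 → 7 → 37 → 19 → 71 → … (one orbit).
2 cycles of lengths [102, 1].
n − c = 103 − 2 = 101; sign = (−1)^101 = -1.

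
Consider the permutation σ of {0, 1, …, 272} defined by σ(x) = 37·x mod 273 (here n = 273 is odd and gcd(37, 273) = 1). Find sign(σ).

Orbit of 148 under x↦37x: [148, 16, 46, 64, 184, 256, 190]… (length divides ord_273(37)).
π_37 has 30 disjoint cycles with lengths [12, 12, 12, 12, 12, 12, 12, 12, 12, 12, 12, 12, 12, 12, 12, 12, 12, 12, 12, 12, 12, 3, 3, 3, 3, 3, 3, 1, 1, 1] on {0,…,272}.
273 − 30 = 243 transpositions; sign(π) = (−1)^243 = -1.

-1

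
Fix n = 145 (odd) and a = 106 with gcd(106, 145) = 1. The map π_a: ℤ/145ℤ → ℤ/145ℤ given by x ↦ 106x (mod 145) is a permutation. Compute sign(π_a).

Orbit of 16 under x↦106x: [16, 101, 121, 66, 36, 46, 91]… (length divides ord_145(106)).
Cycle type of π: 28×5 + 1×5; total 10 cycles.
10 cycles on 145: each ℓ→(−1)^(ℓ−1), product (−1)^135 = -1.
The Jacobi symbol (106|145) = -1 (Zolotarev) agrees.

-1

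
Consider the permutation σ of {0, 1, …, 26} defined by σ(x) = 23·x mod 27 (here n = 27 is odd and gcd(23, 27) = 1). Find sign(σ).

-1

Trace 7: π^k(7) = [7, 26, 4, 11, 10, 14, 25] for k=0..6.
The orbit structure of x ↦ 23x mod 27: 4 orbits of sizes [18, 6, 2, 1].
4 cycles on 27: each ℓ→(−1)^(ℓ−1), product (−1)^23 = -1.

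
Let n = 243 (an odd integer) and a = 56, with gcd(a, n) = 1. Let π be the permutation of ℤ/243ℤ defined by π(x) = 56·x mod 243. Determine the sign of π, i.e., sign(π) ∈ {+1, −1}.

-1

Start at x=82: 82 → 218 → 58 → 89 → 124 → 140 → 64 → … (one orbit).
The orbit structure of x ↦ 56x mod 243: 6 orbits of sizes [162, 54, 18, 6, 2, 1].
243 − 6 = 237 transpositions; sign(π) = (−1)^237 = -1.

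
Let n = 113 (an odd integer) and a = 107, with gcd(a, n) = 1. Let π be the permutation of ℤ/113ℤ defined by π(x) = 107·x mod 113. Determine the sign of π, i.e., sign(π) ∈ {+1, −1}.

Trace 13: π^k(13) = [13, 35, 16, 17, 11, 47, 57] for k=0..6.
π_107 has 2 disjoint cycles with lengths [112, 1] on {0,…,112}.
sign(π) = (−1)^{n − #cycles} = (−1)^{113−2} = (−1)^111 = -1.
Zolotarev: (107|113) = -1, matching the cycle-count sign.

-1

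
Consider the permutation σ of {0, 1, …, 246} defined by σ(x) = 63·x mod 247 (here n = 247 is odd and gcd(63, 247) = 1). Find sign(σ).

Start at x=144: 144 → 180 → 225 → 96 → 120 → 150 → 64 → … (one orbit).
Cycle lengths of π_63 on ℤ/247ℤ: [36, 36, 36, 36, 36, 36, 12, 9, 9, 1]; 10 cycles in total.
247 − 10 = 237 transpositions; sign(π) = (−1)^237 = -1.

-1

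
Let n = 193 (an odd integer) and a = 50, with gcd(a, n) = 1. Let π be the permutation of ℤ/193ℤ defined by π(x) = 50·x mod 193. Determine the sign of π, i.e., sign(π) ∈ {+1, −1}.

Trace 64: π^k(64) = [64, 112, 3, 150, 166, 1, 50] for k=0..6.
13 cycles of lengths [16, 16, 16, 16, 16, 16, 16, 16, 16, 16, 16, 16, 1].
n − c = 193 − 13 = 180; sign = (−1)^180 = +1.
Zolotarev: (50|193) = +1, matching the cycle-count sign.

+1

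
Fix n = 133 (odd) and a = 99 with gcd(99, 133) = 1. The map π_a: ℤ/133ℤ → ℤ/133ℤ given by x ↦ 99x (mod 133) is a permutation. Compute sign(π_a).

+1

Trace 120: π^k(120) = [120, 43, 1, 99, 92, 64, 85] for k=0..6.
π_99 has 21 disjoint cycles with lengths [9, 9, 9, 9, 9, 9, 9, 9, 9, 9, 9, 9, 9, 9, 1, 1, 1, 1, 1, 1, 1] on {0,…,132}.
133 − 21 = 112 transpositions; sign(π) = (−1)^112 = +1.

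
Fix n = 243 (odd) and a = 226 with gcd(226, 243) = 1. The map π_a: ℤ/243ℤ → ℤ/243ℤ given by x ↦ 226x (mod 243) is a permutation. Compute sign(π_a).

Start at x=55: 55 → 37 → 100 → 1 → 226 → 46 → 190 → … (one orbit).
27 cycles of lengths [27, 27, 27, 27, 27, 27, 9, 9, 9, 9, 9, 9, 3, 3, 3, 3, 3, 3, 1, 1, 1, 1, 1, 1, 1, 1, 1].
n − c = 243 − 27 = 216; sign = (−1)^216 = +1.
(226|243)_J = +1 (Zolotarev's lemma cross-check).

+1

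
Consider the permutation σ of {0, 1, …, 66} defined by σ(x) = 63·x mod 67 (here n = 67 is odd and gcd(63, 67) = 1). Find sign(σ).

-1

Start at x=40: 40 → 41 → 37 → 53 → 56 → 44 → 25 → … (one orbit).
Decompose π into cycles: lengths [66, 1] (2 cycles, including the fixed point 0).
67 − 2 = 65 transpositions; sign(π) = (−1)^65 = -1.
(63|67)_J = -1 (Zolotarev's lemma cross-check).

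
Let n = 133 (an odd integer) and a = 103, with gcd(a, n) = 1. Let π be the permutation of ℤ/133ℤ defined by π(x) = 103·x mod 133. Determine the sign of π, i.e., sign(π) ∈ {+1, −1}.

Trace 1: π^k(1) = [1, 103, 102, 132, 30, 31] for k=0..5.
The orbit structure of x ↦ 103x mod 133: 23 orbits of sizes [6, 6, 6, 6, 6, 6, 6, 6, 6, 6, 6, 6, 6, 6, 6, 6, 6, 6, 6, 6, 6, 6, 1].
133 − 23 = 110 transpositions; sign(π) = (−1)^110 = +1.

+1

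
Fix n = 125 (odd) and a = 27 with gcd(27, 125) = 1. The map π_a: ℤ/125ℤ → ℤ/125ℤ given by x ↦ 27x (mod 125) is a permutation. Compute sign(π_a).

Orbit of 66 under x↦27x: [66, 32, 114, 78, 106, 112, 24]… (length divides ord_125(27)).
Decompose π into cycles: lengths [100, 20, 4, 1] (4 cycles, including the fixed point 0).
sign(π) = (−1)^{n − #cycles} = (−1)^{125−4} = (−1)^121 = -1.
Zolotarev: (27|125) = -1, matching the cycle-count sign.

-1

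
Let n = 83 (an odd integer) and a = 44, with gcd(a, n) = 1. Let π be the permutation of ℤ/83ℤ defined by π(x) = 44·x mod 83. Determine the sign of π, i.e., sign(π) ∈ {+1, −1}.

+1

Orbit of 37 under x↦44x: [37, 51, 3, 49, 81, 78, 29]… (length divides ord_83(44)).
The orbit structure of x ↦ 44x mod 83: 3 orbits of sizes [41, 41, 1].
3 cycles on 83: each ℓ→(−1)^(ℓ−1), product (−1)^80 = +1.
The Jacobi symbol (44|83) = +1 (Zolotarev) agrees.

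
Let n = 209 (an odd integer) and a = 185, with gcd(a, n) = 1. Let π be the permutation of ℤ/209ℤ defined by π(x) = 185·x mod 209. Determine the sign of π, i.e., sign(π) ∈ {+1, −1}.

-1

Start at x=104: 104 → 12 → 130 → 15 → 58 → 71 → 177 → … (one orbit).
6 cycles of lengths [90, 90, 18, 5, 5, 1].
Σ(ℓ_i−1) = 209−6 = 203; sign = (−1)^203 = -1.
The Jacobi symbol (185|209) = -1 (Zolotarev) agrees.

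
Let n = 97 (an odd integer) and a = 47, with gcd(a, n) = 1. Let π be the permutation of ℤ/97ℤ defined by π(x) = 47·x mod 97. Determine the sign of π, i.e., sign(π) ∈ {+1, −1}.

Trace 33: π^k(33) = [33, 96, 50, 22, 64, 1, 47] for k=0..6.
The orbit structure of x ↦ 47x mod 97: 13 orbits of sizes [8, 8, 8, 8, 8, 8, 8, 8, 8, 8, 8, 8, 1].
Σ(ℓ_i−1) = 97−13 = 84; sign = (−1)^84 = +1.

+1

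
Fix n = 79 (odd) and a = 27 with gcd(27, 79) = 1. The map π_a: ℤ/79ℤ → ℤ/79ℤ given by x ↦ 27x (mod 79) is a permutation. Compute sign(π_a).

-1

Start at x=71: 71 → 21 → 14 → 62 → 15 → 10 → 33 → … (one orbit).
Cycle lengths of π_27 on ℤ/79ℤ: [26, 26, 26, 1]; 4 cycles in total.
4 cycles on 79: each ℓ→(−1)^(ℓ−1), product (−1)^75 = -1.
Zolotarev: (27|79) = -1, matching the cycle-count sign.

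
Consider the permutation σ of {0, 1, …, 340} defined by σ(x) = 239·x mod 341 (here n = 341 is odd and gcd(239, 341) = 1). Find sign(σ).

+1

Trace 285: π^k(285) = [285, 256, 145, 214, 337, 67, 327] for k=0..6.
Cycle lengths of π_239 on ℤ/341ℤ: [30, 30, 30, 30, 30, 30, 30, 30, 30, 30, 30, 10, 1]; 13 cycles in total.
341 − 13 = 328 transpositions; sign(π) = (−1)^328 = +1.
The Jacobi symbol (239|341) = +1 (Zolotarev) agrees.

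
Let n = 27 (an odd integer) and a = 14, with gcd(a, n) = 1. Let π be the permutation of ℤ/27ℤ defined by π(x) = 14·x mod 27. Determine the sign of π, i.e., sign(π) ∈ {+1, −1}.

-1

Start at x=23: 23 → 25 → 26 → 13 → 20 → 10 → 5 → … (one orbit).
The orbit structure of x ↦ 14x mod 27: 4 orbits of sizes [18, 6, 2, 1].
With 4 cycles on 27 points, sign = (−1)^{27−4} = -1.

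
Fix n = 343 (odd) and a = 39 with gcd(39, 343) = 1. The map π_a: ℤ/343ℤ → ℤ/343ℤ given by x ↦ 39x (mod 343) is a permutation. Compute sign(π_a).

Start at x=72: 72 → 64 → 95 → 275 → 92 → 158 → 331 → … (one orbit).
The orbit structure of x ↦ 39x mod 343: 7 orbits of sizes [147, 147, 21, 21, 3, 3, 1].
n − c = 343 − 7 = 336; sign = (−1)^336 = +1.
(39|343)_J = +1 (Zolotarev's lemma cross-check).

+1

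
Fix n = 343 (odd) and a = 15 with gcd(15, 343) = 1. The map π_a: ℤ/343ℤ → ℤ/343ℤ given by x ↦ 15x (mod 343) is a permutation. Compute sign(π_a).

+1

Trace 316: π^k(316) = [316, 281, 99, 113, 323, 43, 302] for k=0..6.
19 cycles of lengths [49, 49, 49, 49, 49, 49, 7, 7, 7, 7, 7, 7, 1, 1, 1, 1, 1, 1, 1].
sign(π) = (−1)^{n − #cycles} = (−1)^{343−19} = (−1)^324 = +1.
Via Zolotarev, sign(π_{15}) = (15|343) = +1.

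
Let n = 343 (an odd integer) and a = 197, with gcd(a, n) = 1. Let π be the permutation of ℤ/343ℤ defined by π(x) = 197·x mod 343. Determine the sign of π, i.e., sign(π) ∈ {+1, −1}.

+1

Start at x=50: 50 → 246 → 99 → 295 → 148 → 1 → 197 → 50 (one orbit).
Cycle type of π: 7×42 + 1×49; total 91 cycles.
With 91 cycles on 343 points, sign = (−1)^{343−91} = +1.
The Jacobi symbol (197|343) = +1 (Zolotarev) agrees.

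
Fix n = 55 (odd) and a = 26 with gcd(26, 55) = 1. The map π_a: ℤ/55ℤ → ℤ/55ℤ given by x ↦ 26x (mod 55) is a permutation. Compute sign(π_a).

Start at x=16: 16 → 31 → 36 → 1 → 26 → 16 (one orbit).
Cycle lengths of π_26 on ℤ/55ℤ: [5, 5, 5, 5, 5, 5, 5, 5, 5, 5, 1, 1, 1, 1, 1]; 15 cycles in total.
n − c = 55 − 15 = 40; sign = (−1)^40 = +1.

+1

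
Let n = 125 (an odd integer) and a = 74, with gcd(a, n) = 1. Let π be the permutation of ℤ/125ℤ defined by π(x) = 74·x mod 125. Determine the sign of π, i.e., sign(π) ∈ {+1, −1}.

+1

Trace 26: π^k(26) = [26, 49, 1, 74, 101, 99, 76] for k=0..6.
Decompose π into cycles: lengths [10, 10, 10, 10, 10, 10, 10, 10, 10, 10, 2, 2, 2, 2, 2, 2, 2, 2, 2, 2, 2, 2, 1] (23 cycles, including the fixed point 0).
Σ(ℓ_i−1) = 125−23 = 102; sign = (−1)^102 = +1.
The Jacobi symbol (74|125) = +1 (Zolotarev) agrees.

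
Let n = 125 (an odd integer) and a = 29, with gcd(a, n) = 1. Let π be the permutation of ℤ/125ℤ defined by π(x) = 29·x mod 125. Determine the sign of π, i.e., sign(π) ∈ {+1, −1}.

Orbit of 101 under x↦29x: [101, 54, 66, 39, 6, 49, 46]… (length divides ord_125(29)).
7 cycles of lengths [50, 50, 10, 10, 2, 2, 1].
Σ(ℓ_i−1) = 125−7 = 118; sign = (−1)^118 = +1.
Check: (29/125) = +1 by Zolotarev.

+1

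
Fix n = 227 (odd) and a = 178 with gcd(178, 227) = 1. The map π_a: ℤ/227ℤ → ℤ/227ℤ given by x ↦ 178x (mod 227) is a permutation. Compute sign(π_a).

Orbit of 13 under x↦178x: [13, 44, 114, 89, 179, 82, 68]… (length divides ord_227(178)).
Decompose π into cycles: lengths [226, 1] (2 cycles, including the fixed point 0).
With 2 cycles on 227 points, sign = (−1)^{227−2} = -1.
(178|227)_J = -1 (Zolotarev's lemma cross-check).

-1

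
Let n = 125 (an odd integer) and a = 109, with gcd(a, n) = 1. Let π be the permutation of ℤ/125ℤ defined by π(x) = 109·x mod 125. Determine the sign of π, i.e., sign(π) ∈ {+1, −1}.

Orbit of 54 under x↦109x: [54, 11, 74, 66, 69, 21, 39]… (length divides ord_125(109)).
7 cycles of lengths [50, 50, 10, 10, 2, 2, 1].
7 cycles on 125: each ℓ→(−1)^(ℓ−1), product (−1)^118 = +1.
The Jacobi symbol (109|125) = +1 (Zolotarev) agrees.

+1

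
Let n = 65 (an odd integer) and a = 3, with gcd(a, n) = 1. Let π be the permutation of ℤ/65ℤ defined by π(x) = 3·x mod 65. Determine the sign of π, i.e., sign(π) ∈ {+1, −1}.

Start at x=27: 27 → 16 → 48 → 14 → 42 → 61 → 53 → … (one orbit).
Cycle lengths of π_3 on ℤ/65ℤ: [12, 12, 12, 12, 4, 3, 3, 3, 3, 1]; 10 cycles in total.
65 − 10 = 55 transpositions; sign(π) = (−1)^55 = -1.

-1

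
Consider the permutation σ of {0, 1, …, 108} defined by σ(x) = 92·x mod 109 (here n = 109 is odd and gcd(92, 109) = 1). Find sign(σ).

-1

Start at x=86: 86 → 64 → 2 → 75 → 33 → 93 → 54 → … (one orbit).
Cycle type of π: 36×3 + 1; total 4 cycles.
sign(π) = (−1)^{n − #cycles} = (−1)^{109−4} = (−1)^105 = -1.
Zolotarev: (92|109) = -1, matching the cycle-count sign.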